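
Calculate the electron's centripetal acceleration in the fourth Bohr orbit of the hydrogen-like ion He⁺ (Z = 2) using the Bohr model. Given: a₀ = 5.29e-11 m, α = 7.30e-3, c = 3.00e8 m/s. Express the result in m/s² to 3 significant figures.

2.83e21 m/s²

r = n²a₀/Z = 4.23e-10 m, v = Zαc/n = 1.09e6 m/s
a = v²/r = (1.09e6)² / 4.23e-10 = 2.83e21 m/s²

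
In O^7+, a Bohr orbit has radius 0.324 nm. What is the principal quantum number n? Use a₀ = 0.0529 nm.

r_n = n²a₀/Z ⇒ n² = rZ/a₀ = 0.324 × 8 / 0.0529 ≈ 49.00
n = 7

7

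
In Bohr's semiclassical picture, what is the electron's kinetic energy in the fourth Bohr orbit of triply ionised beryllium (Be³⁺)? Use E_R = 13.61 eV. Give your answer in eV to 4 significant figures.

For a Coulomb orbit the virial theorem gives K = −E_n.
E_n = −E_R·Z²/n², so K = E_R·Z²/n² = 13.61 × 4²/4² = 13.61 eV

13.61 eV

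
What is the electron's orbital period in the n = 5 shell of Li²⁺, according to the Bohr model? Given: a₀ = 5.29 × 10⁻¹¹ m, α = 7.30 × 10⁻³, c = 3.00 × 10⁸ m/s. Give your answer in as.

r = n²a₀/Z = 5²·5.29 × 10⁻¹¹/3 = 4.41 × 10⁻¹⁰ m
v = Zαc/n = 3·0.00730·3.00 × 10⁸/5 = 1.31 × 10⁶ m/s
T = 2πr/v = 2.11 × 10⁻¹⁵ s = 2110 as

2110 as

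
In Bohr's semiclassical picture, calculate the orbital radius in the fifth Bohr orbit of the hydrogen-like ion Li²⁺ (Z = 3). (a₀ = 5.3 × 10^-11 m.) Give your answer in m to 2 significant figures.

r_n = n²a₀/Z = 5² × 5.3 × 10^-11 / 3
    = 25 × 5.3 × 10^-11 / 3 = 4.4 × 10^-10 m

4.4 × 10^-10 m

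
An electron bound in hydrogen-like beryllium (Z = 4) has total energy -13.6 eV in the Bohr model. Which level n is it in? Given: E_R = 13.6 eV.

E_n = −E_R Z²/n² ⇒ n² = E_R Z²/(−E_n) = 13.6 × 4² / 13.6 ≈ 16.00
n = 4

4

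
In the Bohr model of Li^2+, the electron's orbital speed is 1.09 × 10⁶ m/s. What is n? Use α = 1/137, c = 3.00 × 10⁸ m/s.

6

v_n = Zαc/n ⇒ n = Zαc/v = 3 × 0.00730 × 3.00 × 10⁸ / 1.09 × 10⁶ ≈ 6.03
n = 6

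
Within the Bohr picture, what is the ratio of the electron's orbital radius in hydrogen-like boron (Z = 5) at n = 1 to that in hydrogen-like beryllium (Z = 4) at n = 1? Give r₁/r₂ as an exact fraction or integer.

r ∝ Z^-1 · n^2
r₁/r₂ = (5/4)^-1 · (1/1)^2 = 4/5

4/5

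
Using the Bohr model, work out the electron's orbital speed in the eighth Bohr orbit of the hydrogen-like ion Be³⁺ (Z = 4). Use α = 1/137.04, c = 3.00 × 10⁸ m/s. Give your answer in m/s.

v_n = Zαc/n = 4 × 0.00730 × 3.00 × 10⁸ / 8
    = 1.09 × 10⁶ m/s

1.09 × 10⁶ m/s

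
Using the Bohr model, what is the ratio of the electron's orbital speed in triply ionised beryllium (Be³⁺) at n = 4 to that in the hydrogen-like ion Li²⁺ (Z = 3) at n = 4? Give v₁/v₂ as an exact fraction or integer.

4/3

v ∝ Z^1 · n^-1
v₁/v₂ = (4/3)^1 · (4/4)^-1 = 4/3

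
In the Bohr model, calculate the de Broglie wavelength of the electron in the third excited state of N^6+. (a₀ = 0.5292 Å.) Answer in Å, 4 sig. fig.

1.900 Å

The Bohr quantisation condition is nλ = 2πr_n.
r_n = n²a₀/Z = 1.210 Å
λ = 2πr_n/n = 2π·1.210/4 = 1.900 Å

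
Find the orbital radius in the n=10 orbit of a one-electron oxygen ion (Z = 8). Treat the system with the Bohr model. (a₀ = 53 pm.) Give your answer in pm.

r_n = n²a₀/Z = 10² × 53 / 8
    = 100 × 53 / 8 = 660 pm

660 pm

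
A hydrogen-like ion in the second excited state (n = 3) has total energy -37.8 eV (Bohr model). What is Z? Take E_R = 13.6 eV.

E_n = −E_R Z²/n² ⇒ Z² = −E_n n²/E_R = 37.8 × 3² / 13.6 ≈ 25.01
Z = 5

5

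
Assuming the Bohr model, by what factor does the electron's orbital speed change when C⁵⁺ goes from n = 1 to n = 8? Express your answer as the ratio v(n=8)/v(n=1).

1/8

v ∝ Z^1 · n^-1; with Z fixed, v ∝ n^-1.
v(n=8)/v(n=1) = (8/1)^-1 = 1/8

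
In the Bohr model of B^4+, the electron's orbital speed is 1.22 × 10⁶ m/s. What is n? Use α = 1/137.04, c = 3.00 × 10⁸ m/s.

v_n = Zαc/n ⇒ n = Zαc/v = 5 × 0.00730 × 3.00 × 10⁸ / 1.22 × 10⁶ ≈ 8.97
n = 9

9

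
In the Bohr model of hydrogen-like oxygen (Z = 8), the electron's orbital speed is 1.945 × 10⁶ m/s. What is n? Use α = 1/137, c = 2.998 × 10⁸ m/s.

9

v_n = Zαc/n ⇒ n = Zαc/v = 8 × 0.007299 × 2.998 × 10⁸ / 1.945 × 10⁶ ≈ 9.00
n = 9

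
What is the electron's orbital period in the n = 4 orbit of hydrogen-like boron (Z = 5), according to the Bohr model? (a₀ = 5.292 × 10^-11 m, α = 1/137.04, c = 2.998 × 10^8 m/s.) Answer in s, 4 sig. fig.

r = n²a₀/Z = 4²·5.292 × 10^-11/5 = 1.693 × 10^-10 m
v = Zαc/n = 5·0.007297·2.998 × 10^8/4 = 2.735 × 10^6 m/s
T = 2πr/v = 3.891 × 10^-16 s

3.891 × 10^-16 s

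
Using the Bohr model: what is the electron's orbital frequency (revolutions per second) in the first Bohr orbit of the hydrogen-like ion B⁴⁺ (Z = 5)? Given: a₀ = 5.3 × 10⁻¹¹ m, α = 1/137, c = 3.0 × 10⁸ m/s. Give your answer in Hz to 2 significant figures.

r = n²a₀/Z = 1.1 × 10⁻¹¹ m, v = Zαc/n = 1.1 × 10⁷ m/s
f = v/(2πr) = 1.6 × 10¹⁷ Hz

1.6 × 10¹⁷ Hz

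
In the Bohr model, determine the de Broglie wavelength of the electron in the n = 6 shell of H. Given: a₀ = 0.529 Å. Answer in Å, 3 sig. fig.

19.9 Å

The Bohr quantisation condition is nλ = 2πr_n.
r_n = n²a₀/Z = 19.0 Å
λ = 2πr_n/n = 2π·19.0/6 = 19.9 Å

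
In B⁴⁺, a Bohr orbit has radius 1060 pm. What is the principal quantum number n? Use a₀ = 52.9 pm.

r_n = n²a₀/Z ⇒ n² = rZ/a₀ = 1060 × 5 / 52.9 ≈ 100.19
n = 10

10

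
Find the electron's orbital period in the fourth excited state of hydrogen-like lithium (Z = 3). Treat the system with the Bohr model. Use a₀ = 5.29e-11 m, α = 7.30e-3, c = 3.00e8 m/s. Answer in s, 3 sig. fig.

2.11e-15 s

r = n²a₀/Z = 5²·5.29e-11/3 = 4.41e-10 m
v = Zαc/n = 3·0.00730·3.00e8/5 = 1.31e6 m/s
T = 2πr/v = 2.11e-15 s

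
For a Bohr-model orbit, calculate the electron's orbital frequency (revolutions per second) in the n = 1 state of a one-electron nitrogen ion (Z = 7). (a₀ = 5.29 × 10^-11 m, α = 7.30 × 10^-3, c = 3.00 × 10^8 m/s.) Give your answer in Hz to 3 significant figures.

3.23 × 10^17 Hz

r = n²a₀/Z = 7.56 × 10^-12 m, v = Zαc/n = 1.53 × 10^7 m/s
f = v/(2πr) = 3.23 × 10^17 Hz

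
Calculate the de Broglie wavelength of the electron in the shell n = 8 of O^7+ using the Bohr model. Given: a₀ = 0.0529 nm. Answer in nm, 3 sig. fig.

The Bohr quantisation condition is nλ = 2πr_n.
r_n = n²a₀/Z = 0.423 nm
λ = 2πr_n/n = 2π·0.423/8 = 0.332 nm

0.332 nm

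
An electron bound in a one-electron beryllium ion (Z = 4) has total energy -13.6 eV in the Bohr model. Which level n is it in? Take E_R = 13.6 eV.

E_n = −E_R Z²/n² ⇒ n² = E_R Z²/(−E_n) = 13.6 × 4² / 13.6 ≈ 16.00
n = 4

4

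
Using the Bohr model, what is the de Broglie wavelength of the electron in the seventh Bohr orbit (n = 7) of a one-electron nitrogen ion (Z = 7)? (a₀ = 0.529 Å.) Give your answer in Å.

The Bohr quantisation condition is nλ = 2πr_n.
r_n = n²a₀/Z = 3.70 Å
λ = 2πr_n/n = 2π·3.70/7 = 3.32 Å

3.32 Å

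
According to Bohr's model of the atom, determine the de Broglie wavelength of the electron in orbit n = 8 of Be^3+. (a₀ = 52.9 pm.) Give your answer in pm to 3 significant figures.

The Bohr quantisation condition is nλ = 2πr_n.
r_n = n²a₀/Z = 846 pm
λ = 2πr_n/n = 2π·846/8 = 665 pm

665 pm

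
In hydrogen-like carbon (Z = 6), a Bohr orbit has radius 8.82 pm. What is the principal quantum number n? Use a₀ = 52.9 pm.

r_n = n²a₀/Z ⇒ n² = rZ/a₀ = 8.82 × 6 / 52.9 ≈ 1.00
n = 1

1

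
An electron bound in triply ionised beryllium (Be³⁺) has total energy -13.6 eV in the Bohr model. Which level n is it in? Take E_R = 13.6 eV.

4

E_n = −E_R Z²/n² ⇒ n² = E_R Z²/(−E_n) = 13.6 × 4² / 13.6 ≈ 16.00
n = 4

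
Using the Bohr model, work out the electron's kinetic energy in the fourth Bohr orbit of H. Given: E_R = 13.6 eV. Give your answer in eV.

For a Coulomb orbit the virial theorem gives K = −E_n.
E_n = −E_R·Z²/n², so K = E_R·Z²/n² = 13.6 × 1²/4² = 0.850 eV

0.850 eV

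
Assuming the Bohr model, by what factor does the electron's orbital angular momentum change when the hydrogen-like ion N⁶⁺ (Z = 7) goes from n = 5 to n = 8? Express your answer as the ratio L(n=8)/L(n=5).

L = nℏ depends only on n, so L ∝ n.
L(n=8)/L(n=5) = (8/5)^1 = 8/5

8/5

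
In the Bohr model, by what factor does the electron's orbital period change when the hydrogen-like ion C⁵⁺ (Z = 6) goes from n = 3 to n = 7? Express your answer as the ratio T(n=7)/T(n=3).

343/27

T ∝ Z^-2 · n^3; with Z fixed, T ∝ n^3.
T(n=7)/T(n=3) = (7/3)^3 = 343/27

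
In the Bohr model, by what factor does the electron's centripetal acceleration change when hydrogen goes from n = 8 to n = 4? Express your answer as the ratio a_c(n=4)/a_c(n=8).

16

a_c ∝ Z^3 · n^-4; with Z fixed, a_c ∝ n^-4.
a_c(n=4)/a_c(n=8) = (4/8)^-4 = 16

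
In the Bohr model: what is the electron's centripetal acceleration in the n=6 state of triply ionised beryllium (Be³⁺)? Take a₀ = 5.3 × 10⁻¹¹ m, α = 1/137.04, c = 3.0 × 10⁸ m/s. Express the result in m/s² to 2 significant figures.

r = n²a₀/Z = 4.8 × 10⁻¹⁰ m, v = Zαc/n = 1.5 × 10⁶ m/s
a = v²/r = (1.5 × 10⁶)² / 4.8 × 10⁻¹⁰ = 4.5 × 10²¹ m/s²

4.5 × 10²¹ m/s²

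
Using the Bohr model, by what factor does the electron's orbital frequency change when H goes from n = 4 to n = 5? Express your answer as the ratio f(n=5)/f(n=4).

64/125

f ∝ Z^2 · n^-3; with Z fixed, f ∝ n^-3.
f(n=5)/f(n=4) = (5/4)^-3 = 64/125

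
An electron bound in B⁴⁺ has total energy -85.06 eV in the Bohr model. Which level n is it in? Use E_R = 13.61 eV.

E_n = −E_R Z²/n² ⇒ n² = E_R Z²/(−E_n) = 13.61 × 5² / 85.06 ≈ 4.00
n = 2

2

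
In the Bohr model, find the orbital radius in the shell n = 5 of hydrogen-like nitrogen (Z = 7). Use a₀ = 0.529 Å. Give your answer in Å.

1.89 Å

r_n = n²a₀/Z = 5² × 0.529 / 7
    = 25 × 0.529 / 7 = 1.89 Å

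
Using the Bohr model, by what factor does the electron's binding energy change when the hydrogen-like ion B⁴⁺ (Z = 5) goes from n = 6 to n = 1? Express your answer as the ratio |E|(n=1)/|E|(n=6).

36

|E| ∝ Z^2 · n^-2; with Z fixed, |E| ∝ n^-2.
|E|(n=1)/|E|(n=6) = (1/6)^-2 = 36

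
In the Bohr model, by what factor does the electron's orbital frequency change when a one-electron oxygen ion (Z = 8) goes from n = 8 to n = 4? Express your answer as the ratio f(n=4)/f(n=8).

8

f ∝ Z^2 · n^-3; with Z fixed, f ∝ n^-3.
f(n=4)/f(n=8) = (4/8)^-3 = 8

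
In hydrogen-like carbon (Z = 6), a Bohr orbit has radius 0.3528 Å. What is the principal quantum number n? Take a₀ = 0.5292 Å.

2

r_n = n²a₀/Z ⇒ n² = rZ/a₀ = 0.3528 × 6 / 0.5292 ≈ 4.00
n = 2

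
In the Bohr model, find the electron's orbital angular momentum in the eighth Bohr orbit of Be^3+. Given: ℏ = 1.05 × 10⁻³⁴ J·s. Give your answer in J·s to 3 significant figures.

8.40 × 10⁻³⁴ J·s

L_n = nℏ = 8 × 1.05 × 10⁻³⁴ = 8.40 × 10⁻³⁴ J·s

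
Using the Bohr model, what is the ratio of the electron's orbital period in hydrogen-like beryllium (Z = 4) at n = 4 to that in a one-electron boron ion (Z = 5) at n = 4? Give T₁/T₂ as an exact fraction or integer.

T ∝ Z^-2 · n^3
T₁/T₂ = (4/5)^-2 · (4/4)^3 = 25/16

25/16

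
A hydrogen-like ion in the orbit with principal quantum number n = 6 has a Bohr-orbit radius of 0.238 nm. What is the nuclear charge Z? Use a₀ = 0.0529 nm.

r_n = n²a₀/Z ⇒ Z = n²a₀/r = 6² × 0.0529 / 0.238 ≈ 8.00
Z = 8

8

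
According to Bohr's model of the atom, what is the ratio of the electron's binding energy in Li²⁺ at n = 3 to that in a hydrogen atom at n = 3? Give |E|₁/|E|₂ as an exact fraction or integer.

9

|E| ∝ Z^2 · n^-2
|E|₁/|E|₂ = (3/1)^2 · (3/3)^-2 = 9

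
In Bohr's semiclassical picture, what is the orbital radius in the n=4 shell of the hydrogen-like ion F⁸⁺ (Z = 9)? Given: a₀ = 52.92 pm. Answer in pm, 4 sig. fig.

94.08 pm

r_n = n²a₀/Z = 4² × 52.92 / 9
    = 16 × 52.92 / 9 = 94.08 pm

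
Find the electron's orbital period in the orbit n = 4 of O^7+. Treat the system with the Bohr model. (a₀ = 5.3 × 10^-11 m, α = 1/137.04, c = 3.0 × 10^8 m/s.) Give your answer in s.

r = n²a₀/Z = 4²·5.3 × 10^-11/8 = 1.1 × 10^-10 m
v = Zαc/n = 8·0.0073·3.0 × 10^8/4 = 4.4 × 10^6 m/s
T = 2πr/v = 1.5 × 10^-16 s

1.5 × 10^-16 s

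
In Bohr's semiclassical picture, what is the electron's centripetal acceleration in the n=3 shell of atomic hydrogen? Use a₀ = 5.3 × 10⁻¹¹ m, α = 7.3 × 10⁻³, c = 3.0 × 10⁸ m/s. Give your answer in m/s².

r = n²a₀/Z = 4.8 × 10⁻¹⁰ m, v = Zαc/n = 7.3 × 10⁵ m/s
a = v²/r = (7.3 × 10⁵)² / 4.8 × 10⁻¹⁰ = 1.1 × 10²¹ m/s²

1.1 × 10²¹ m/s²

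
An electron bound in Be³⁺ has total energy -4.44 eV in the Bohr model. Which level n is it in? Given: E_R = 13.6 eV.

E_n = −E_R Z²/n² ⇒ n² = E_R Z²/(−E_n) = 13.6 × 4² / 4.44 ≈ 49.01
n = 7

7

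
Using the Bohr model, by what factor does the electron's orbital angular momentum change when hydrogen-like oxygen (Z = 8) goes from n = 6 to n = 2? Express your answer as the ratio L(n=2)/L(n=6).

L = nℏ depends only on n, so L ∝ n.
L(n=2)/L(n=6) = (2/6)^1 = 1/3

1/3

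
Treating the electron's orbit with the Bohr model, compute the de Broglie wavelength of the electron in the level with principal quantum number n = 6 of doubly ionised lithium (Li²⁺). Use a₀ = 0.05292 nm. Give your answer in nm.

The Bohr quantisation condition is nλ = 2πr_n.
r_n = n²a₀/Z = 0.6350 nm
λ = 2πr_n/n = 2π·0.6350/6 = 0.6650 nm

0.6650 nm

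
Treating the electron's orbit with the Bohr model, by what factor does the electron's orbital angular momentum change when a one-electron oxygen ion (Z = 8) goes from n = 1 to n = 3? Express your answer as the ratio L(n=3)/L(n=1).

L = nℏ depends only on n, so L ∝ n.
L(n=3)/L(n=1) = (3/1)^1 = 3

3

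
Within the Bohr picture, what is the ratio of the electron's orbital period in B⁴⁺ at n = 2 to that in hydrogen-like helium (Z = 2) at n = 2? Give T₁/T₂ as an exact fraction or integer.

4/25

T ∝ Z^-2 · n^3
T₁/T₂ = (5/2)^-2 · (2/2)^3 = 4/25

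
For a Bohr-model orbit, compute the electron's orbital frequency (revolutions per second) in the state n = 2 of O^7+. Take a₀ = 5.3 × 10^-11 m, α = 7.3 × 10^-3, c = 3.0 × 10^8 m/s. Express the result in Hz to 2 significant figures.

r = n²a₀/Z = 2.6 × 10^-11 m, v = Zαc/n = 8.8 × 10^6 m/s
f = v/(2πr) = 5.3 × 10^16 Hz

5.3 × 10^16 Hz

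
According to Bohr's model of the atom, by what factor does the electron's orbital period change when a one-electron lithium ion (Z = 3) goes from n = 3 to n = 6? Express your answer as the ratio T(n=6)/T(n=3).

8

T ∝ Z^-2 · n^3; with Z fixed, T ∝ n^3.
T(n=6)/T(n=3) = (6/3)^3 = 8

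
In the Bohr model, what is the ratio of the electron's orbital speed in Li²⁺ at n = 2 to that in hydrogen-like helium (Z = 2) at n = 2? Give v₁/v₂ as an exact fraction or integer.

3/2

v ∝ Z^1 · n^-1
v₁/v₂ = (3/2)^1 · (2/2)^-1 = 3/2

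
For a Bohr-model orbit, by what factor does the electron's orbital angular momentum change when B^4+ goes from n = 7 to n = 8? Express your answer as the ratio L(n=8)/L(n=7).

8/7

L = nℏ depends only on n, so L ∝ n.
L(n=8)/L(n=7) = (8/7)^1 = 8/7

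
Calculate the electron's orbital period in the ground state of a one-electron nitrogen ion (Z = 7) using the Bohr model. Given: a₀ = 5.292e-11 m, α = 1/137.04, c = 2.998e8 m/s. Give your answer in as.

r = n²a₀/Z = 1²·5.292e-11/7 = 7.560e-12 m
v = Zαc/n = 7·0.007297·2.998e8/1 = 1.531e7 m/s
T = 2πr/v = 3.102e-18 s = 3.102 as

3.102 as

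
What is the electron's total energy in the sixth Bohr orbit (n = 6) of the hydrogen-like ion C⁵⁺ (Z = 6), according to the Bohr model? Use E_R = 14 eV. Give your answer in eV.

E_n = −E_R·Z²/n² = −14 × 6²/6² = -14 eV

-14 eV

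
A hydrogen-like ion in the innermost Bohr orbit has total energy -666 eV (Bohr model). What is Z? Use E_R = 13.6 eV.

E_n = −E_R Z²/n² ⇒ Z² = −E_n n²/E_R = 666 × 1² / 13.6 ≈ 48.97
Z = 7

7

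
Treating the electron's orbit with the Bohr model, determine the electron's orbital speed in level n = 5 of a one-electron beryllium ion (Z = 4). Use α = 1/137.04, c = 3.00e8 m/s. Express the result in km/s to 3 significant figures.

1750 km/s

v_n = Zαc/n = 4 × 0.00730 × 3.00e8 / 5
    = 1750 km/s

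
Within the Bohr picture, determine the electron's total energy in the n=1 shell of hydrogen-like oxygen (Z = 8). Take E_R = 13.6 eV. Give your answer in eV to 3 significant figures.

-870 eV

E_n = −E_R·Z²/n² = −13.6 × 8²/1² = -870 eV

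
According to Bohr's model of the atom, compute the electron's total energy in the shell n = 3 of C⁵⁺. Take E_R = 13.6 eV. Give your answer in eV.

E_n = −E_R·Z²/n² = −13.6 × 6²/3² = -54.4 eV

-54.4 eV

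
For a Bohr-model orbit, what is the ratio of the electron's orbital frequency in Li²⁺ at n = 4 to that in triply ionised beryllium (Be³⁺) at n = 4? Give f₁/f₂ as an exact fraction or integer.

f ∝ Z^2 · n^-3
f₁/f₂ = (3/4)^2 · (4/4)^-3 = 9/16

9/16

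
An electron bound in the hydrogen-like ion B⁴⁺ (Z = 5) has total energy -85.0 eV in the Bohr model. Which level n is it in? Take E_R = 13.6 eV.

E_n = −E_R Z²/n² ⇒ n² = E_R Z²/(−E_n) = 13.6 × 5² / 85.0 ≈ 4.00
n = 2

2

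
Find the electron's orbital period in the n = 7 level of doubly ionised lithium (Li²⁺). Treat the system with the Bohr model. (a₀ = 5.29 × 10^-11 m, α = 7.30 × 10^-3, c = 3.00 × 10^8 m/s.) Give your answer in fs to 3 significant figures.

5.78 fs

r = n²a₀/Z = 7²·5.29 × 10^-11/3 = 8.64 × 10^-10 m
v = Zαc/n = 3·0.00730·3.00 × 10^8/7 = 9.39 × 10^5 m/s
T = 2πr/v = 5.78 × 10^-15 s = 5.78 fs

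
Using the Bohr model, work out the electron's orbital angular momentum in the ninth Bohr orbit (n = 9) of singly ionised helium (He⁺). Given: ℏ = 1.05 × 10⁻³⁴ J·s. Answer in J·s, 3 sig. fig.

L_n = nℏ = 9 × 1.05 × 10⁻³⁴ = 9.45 × 10⁻³⁴ J·s

9.45 × 10⁻³⁴ J·s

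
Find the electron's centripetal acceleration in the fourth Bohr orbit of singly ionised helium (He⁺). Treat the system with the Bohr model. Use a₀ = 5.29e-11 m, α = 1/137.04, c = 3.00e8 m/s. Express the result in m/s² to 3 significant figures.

r = n²a₀/Z = 4.23e-10 m, v = Zαc/n = 1.09e6 m/s
a = v²/r = (1.09e6)² / 4.23e-10 = 2.83e21 m/s²

2.83e21 m/s²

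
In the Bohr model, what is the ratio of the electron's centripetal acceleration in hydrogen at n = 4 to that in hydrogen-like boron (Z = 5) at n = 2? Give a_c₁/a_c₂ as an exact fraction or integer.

a_c ∝ Z^3 · n^-4
a_c₁/a_c₂ = (1/5)^3 · (4/2)^-4 = 1/2000

1/2000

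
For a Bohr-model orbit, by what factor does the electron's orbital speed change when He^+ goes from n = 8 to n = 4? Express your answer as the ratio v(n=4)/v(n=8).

2

v ∝ Z^1 · n^-1; with Z fixed, v ∝ n^-1.
v(n=4)/v(n=8) = (4/8)^-1 = 2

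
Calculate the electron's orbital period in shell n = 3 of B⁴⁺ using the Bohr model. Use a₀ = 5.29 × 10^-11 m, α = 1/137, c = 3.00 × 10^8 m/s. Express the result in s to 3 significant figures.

r = n²a₀/Z = 3²·5.29 × 10^-11/5 = 9.52 × 10^-11 m
v = Zαc/n = 5·0.00730·3.00 × 10^8/3 = 3.65 × 10^6 m/s
T = 2πr/v = 1.64 × 10^-16 s

1.64 × 10^-16 s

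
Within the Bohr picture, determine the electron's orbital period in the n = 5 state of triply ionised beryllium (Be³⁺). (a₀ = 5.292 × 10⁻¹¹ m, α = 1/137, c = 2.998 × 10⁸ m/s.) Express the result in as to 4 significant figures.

r = n²a₀/Z = 5²·5.292 × 10⁻¹¹/4 = 3.308 × 10⁻¹⁰ m
v = Zαc/n = 4·0.007299·2.998 × 10⁸/5 = 1.751 × 10⁶ m/s
T = 2πr/v = 1.187 × 10⁻¹⁵ s = 1187 as

1187 as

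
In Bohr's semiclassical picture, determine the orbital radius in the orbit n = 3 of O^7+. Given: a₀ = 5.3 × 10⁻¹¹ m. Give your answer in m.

r_n = n²a₀/Z = 3² × 5.3 × 10⁻¹¹ / 8
    = 9 × 5.3 × 10⁻¹¹ / 8 = 6.0 × 10⁻¹¹ m

6.0 × 10⁻¹¹ m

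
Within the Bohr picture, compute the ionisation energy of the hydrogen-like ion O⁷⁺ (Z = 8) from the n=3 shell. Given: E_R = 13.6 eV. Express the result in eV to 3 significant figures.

E_n = −E_R·Z²/n² = −13.6 × 8²/3² eV = -96.7 eV
Ionisation energy = −E_n = 96.7 eV

96.7 eV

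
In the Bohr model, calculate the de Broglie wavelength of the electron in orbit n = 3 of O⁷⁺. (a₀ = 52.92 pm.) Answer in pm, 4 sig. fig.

The Bohr quantisation condition is nλ = 2πr_n.
r_n = n²a₀/Z = 59.54 pm
λ = 2πr_n/n = 2π·59.54/3 = 124.7 pm

124.7 pm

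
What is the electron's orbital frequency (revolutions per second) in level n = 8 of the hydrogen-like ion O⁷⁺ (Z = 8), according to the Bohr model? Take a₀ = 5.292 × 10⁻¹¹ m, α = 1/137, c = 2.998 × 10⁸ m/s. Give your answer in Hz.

8.227 × 10¹⁴ Hz

r = n²a₀/Z = 4.234 × 10⁻¹⁰ m, v = Zαc/n = 2.188 × 10⁶ m/s
f = v/(2πr) = 8.227 × 10¹⁴ Hz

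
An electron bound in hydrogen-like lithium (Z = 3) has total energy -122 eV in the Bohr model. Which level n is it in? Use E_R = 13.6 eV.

E_n = −E_R Z²/n² ⇒ n² = E_R Z²/(−E_n) = 13.6 × 3² / 122 ≈ 1.00
n = 1

1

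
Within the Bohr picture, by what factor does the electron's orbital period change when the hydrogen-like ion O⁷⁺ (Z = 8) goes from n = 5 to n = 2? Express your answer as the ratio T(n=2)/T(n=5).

T ∝ Z^-2 · n^3; with Z fixed, T ∝ n^3.
T(n=2)/T(n=5) = (2/5)^3 = 8/125

8/125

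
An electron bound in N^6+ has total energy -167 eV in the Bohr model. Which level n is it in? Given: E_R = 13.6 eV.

2

E_n = −E_R Z²/n² ⇒ n² = E_R Z²/(−E_n) = 13.6 × 7² / 167 ≈ 3.99
n = 2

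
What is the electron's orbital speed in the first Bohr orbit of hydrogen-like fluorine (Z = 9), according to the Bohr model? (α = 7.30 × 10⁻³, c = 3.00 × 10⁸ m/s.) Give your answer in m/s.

v_n = Zαc/n = 9 × 0.00730 × 3.00 × 10⁸ / 1
    = 1.97 × 10⁷ m/s

1.97 × 10⁷ m/s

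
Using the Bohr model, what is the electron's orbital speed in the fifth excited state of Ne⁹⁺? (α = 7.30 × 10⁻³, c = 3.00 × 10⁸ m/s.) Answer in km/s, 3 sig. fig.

v_n = Zαc/n = 10 × 0.00730 × 3.00 × 10⁸ / 6
    = 3650 km/s

3650 km/s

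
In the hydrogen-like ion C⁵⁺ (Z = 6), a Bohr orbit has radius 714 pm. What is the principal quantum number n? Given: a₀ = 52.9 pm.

r_n = n²a₀/Z ⇒ n² = rZ/a₀ = 714 × 6 / 52.9 ≈ 80.98
n = 9

9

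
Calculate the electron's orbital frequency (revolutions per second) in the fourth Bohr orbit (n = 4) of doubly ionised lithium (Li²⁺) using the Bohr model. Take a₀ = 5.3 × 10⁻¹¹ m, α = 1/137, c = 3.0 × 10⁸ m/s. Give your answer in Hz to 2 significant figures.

9.2 × 10¹⁴ Hz

r = n²a₀/Z = 2.8 × 10⁻¹⁰ m, v = Zαc/n = 1.6 × 10⁶ m/s
f = v/(2πr) = 9.2 × 10¹⁴ Hz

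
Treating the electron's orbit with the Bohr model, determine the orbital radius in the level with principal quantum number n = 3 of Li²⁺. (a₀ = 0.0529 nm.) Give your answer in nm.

r_n = n²a₀/Z = 3² × 0.0529 / 3
    = 9 × 0.0529 / 3 = 0.159 nm

0.159 nm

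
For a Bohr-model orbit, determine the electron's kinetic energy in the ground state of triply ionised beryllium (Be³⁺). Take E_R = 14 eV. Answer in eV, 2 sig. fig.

220 eV

For a Coulomb orbit the virial theorem gives K = −E_n.
E_n = −E_R·Z²/n², so K = E_R·Z²/n² = 14 × 4²/1² = 220 eV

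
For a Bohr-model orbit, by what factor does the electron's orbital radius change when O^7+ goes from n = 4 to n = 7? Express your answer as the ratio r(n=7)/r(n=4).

r ∝ Z^-1 · n^2; with Z fixed, r ∝ n^2.
r(n=7)/r(n=4) = (7/4)^2 = 49/16

49/16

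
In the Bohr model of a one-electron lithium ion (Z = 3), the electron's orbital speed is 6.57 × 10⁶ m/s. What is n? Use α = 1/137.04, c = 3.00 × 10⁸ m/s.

1

v_n = Zαc/n ⇒ n = Zαc/v = 3 × 0.00730 × 3.00 × 10⁸ / 6.57 × 10⁶ ≈ 1.00
n = 1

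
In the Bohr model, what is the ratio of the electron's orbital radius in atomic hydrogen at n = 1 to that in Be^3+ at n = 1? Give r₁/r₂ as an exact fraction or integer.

r ∝ Z^-1 · n^2
r₁/r₂ = (1/4)^-1 · (1/1)^2 = 4

4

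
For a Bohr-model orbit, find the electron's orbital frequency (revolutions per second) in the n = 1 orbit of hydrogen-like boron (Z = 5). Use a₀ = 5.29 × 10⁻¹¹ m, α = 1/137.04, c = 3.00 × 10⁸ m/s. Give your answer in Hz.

1.65 × 10¹⁷ Hz

r = n²a₀/Z = 1.06 × 10⁻¹¹ m, v = Zαc/n = 1.09 × 10⁷ m/s
f = v/(2πr) = 1.65 × 10¹⁷ Hz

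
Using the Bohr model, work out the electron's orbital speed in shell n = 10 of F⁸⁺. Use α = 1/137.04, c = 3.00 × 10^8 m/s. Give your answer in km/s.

v_n = Zαc/n = 9 × 0.00730 × 3.00 × 10^8 / 10
    = 1970 km/s

1970 km/s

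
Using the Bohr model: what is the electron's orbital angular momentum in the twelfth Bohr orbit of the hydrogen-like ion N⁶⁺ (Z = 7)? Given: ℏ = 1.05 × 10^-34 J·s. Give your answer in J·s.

L_n = nℏ = 12 × 1.05 × 10^-34 = 1.26 × 10^-33 J·s

1.26 × 10^-33 J·s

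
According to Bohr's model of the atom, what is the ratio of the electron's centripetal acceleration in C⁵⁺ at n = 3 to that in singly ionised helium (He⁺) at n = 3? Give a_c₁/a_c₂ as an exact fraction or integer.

a_c ∝ Z^3 · n^-4
a_c₁/a_c₂ = (6/2)^3 · (3/3)^-4 = 27

27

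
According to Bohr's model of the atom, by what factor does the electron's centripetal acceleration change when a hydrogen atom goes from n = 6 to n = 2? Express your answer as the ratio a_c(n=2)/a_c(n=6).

a_c ∝ Z^3 · n^-4; with Z fixed, a_c ∝ n^-4.
a_c(n=2)/a_c(n=6) = (2/6)^-4 = 81

81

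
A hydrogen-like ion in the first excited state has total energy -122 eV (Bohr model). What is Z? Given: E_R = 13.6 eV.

6

E_n = −E_R Z²/n² ⇒ Z² = −E_n n²/E_R = 122 × 2² / 13.6 ≈ 35.88
Z = 6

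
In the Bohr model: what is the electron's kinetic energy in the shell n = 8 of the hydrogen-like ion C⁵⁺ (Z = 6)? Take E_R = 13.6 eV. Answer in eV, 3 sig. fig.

7.65 eV

For a Coulomb orbit the virial theorem gives K = −E_n.
E_n = −E_R·Z²/n², so K = E_R·Z²/n² = 13.6 × 6²/8² = 7.65 eV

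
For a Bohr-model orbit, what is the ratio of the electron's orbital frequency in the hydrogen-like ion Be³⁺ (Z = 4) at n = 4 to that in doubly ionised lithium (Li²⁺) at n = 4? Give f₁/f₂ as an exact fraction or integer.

16/9

f ∝ Z^2 · n^-3
f₁/f₂ = (4/3)^2 · (4/4)^-3 = 16/9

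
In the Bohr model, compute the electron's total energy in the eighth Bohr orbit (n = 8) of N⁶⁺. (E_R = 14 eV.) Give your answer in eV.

-11 eV

E_n = −E_R·Z²/n² = −14 × 7²/8² = -11 eV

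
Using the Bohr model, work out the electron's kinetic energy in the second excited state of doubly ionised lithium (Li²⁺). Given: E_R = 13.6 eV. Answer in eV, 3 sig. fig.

13.6 eV

For a Coulomb orbit the virial theorem gives K = −E_n.
E_n = −E_R·Z²/n², so K = E_R·Z²/n² = 13.6 × 3²/3² = 13.6 eV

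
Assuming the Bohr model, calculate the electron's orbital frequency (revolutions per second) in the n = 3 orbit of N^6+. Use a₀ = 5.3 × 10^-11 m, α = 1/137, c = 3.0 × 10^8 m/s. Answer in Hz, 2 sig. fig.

1.2 × 10^16 Hz

r = n²a₀/Z = 6.8 × 10^-11 m, v = Zαc/n = 5.1 × 10^6 m/s
f = v/(2πr) = 1.2 × 10^16 Hz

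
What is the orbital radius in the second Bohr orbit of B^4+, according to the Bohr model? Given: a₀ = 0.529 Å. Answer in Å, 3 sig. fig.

r_n = n²a₀/Z = 2² × 0.529 / 5
    = 4 × 0.529 / 5 = 0.423 Å

0.423 Å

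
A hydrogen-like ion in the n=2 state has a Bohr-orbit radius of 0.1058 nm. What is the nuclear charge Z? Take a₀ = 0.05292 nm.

2

r_n = n²a₀/Z ⇒ Z = n²a₀/r = 2² × 0.05292 / 0.1058 ≈ 2.00
Z = 2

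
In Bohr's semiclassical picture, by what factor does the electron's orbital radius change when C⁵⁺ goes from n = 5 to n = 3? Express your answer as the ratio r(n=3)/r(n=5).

r ∝ Z^-1 · n^2; with Z fixed, r ∝ n^2.
r(n=3)/r(n=5) = (3/5)^2 = 9/25

9/25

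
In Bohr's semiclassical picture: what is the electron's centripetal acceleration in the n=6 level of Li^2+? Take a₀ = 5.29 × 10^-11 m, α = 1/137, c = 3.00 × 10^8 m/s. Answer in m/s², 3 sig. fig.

r = n²a₀/Z = 6.35 × 10^-10 m, v = Zαc/n = 1.09 × 10^6 m/s
a = v²/r = (1.09 × 10^6)² / 6.35 × 10^-10 = 1.89 × 10^21 m/s²

1.89 × 10^21 m/s²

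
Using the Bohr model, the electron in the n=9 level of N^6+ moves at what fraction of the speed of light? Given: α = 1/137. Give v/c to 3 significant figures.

v_n = Zαc/n, so v/c = Zα/n = 7 × 0.00730 / 9 = 0.00568

0.00568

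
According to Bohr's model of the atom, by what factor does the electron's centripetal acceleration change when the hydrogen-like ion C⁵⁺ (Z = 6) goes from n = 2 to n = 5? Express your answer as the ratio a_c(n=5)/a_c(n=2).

16/625

a_c ∝ Z^3 · n^-4; with Z fixed, a_c ∝ n^-4.
a_c(n=5)/a_c(n=2) = (5/2)^-4 = 16/625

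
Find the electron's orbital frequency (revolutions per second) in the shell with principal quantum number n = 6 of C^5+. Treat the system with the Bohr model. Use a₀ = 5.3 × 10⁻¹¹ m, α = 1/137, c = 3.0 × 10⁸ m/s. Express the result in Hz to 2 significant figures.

1.1 × 10¹⁵ Hz

r = n²a₀/Z = 3.2 × 10⁻¹⁰ m, v = Zαc/n = 2.2 × 10⁶ m/s
f = v/(2πr) = 1.1 × 10¹⁵ Hz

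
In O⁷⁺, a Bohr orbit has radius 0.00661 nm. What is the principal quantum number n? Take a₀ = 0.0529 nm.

r_n = n²a₀/Z ⇒ n² = rZ/a₀ = 0.00661 × 8 / 0.0529 ≈ 1.00
n = 1

1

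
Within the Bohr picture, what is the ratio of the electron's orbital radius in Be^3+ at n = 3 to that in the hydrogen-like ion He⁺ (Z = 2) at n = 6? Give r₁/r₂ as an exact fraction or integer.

r ∝ Z^-1 · n^2
r₁/r₂ = (4/2)^-1 · (3/6)^2 = 1/8

1/8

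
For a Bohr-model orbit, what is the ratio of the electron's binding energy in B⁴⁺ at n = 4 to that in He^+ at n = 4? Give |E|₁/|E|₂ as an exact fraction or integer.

|E| ∝ Z^2 · n^-2
|E|₁/|E|₂ = (5/2)^2 · (4/4)^-2 = 25/4

25/4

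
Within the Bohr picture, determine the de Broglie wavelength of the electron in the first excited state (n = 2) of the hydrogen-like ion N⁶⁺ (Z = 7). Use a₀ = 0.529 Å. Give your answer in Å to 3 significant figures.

The Bohr quantisation condition is nλ = 2πr_n.
r_n = n²a₀/Z = 0.302 Å
λ = 2πr_n/n = 2π·0.302/2 = 0.950 Å

0.950 Å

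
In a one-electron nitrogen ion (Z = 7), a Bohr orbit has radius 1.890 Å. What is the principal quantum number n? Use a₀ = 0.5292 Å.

r_n = n²a₀/Z ⇒ n² = rZ/a₀ = 1.890 × 7 / 0.5292 ≈ 25.00
n = 5

5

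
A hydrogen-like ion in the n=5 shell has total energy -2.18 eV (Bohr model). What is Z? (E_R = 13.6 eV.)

E_n = −E_R Z²/n² ⇒ Z² = −E_n n²/E_R = 2.18 × 5² / 13.6 ≈ 4.01
Z = 2

2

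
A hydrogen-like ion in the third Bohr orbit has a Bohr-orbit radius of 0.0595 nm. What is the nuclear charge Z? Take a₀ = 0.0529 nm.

8

r_n = n²a₀/Z ⇒ Z = n²a₀/r = 3² × 0.0529 / 0.0595 ≈ 8.00
Z = 8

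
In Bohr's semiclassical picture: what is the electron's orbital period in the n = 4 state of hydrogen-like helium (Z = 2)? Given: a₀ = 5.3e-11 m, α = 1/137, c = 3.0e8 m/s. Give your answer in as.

2400 as

r = n²a₀/Z = 4²·5.3e-11/2 = 4.2e-10 m
v = Zαc/n = 2·0.0073·3.0e8/4 = 1.1e6 m/s
T = 2πr/v = 2.4e-15 s = 2400 as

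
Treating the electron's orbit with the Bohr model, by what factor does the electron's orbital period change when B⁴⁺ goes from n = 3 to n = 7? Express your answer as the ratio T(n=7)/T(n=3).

T ∝ Z^-2 · n^3; with Z fixed, T ∝ n^3.
T(n=7)/T(n=3) = (7/3)^3 = 343/27

343/27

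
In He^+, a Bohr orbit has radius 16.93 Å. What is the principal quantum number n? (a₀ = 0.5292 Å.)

r_n = n²a₀/Z ⇒ n² = rZ/a₀ = 16.93 × 2 / 0.5292 ≈ 63.98
n = 8

8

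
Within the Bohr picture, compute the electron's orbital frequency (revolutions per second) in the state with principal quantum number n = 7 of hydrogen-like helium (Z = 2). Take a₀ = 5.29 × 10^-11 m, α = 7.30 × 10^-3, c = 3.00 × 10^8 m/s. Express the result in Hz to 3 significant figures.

7.68 × 10^13 Hz

r = n²a₀/Z = 1.30 × 10^-9 m, v = Zαc/n = 6.26 × 10^5 m/s
f = v/(2πr) = 7.68 × 10^13 Hz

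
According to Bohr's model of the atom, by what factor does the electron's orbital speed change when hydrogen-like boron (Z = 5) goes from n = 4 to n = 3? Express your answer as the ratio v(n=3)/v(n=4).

v ∝ Z^1 · n^-1; with Z fixed, v ∝ n^-1.
v(n=3)/v(n=4) = (3/4)^-1 = 4/3

4/3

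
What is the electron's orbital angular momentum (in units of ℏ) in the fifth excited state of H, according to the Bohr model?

6

L_n = nℏ, so L/ℏ = n = 6.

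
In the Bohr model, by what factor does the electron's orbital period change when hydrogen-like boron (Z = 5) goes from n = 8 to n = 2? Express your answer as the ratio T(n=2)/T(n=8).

1/64

T ∝ Z^-2 · n^3; with Z fixed, T ∝ n^3.
T(n=2)/T(n=8) = (2/8)^3 = 1/64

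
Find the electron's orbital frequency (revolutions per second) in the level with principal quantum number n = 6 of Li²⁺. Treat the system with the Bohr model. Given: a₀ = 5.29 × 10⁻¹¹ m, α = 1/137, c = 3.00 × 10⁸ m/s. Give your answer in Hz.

r = n²a₀/Z = 6.35 × 10⁻¹⁰ m, v = Zαc/n = 1.09 × 10⁶ m/s
f = v/(2πr) = 2.75 × 10¹⁴ Hz

2.75 × 10¹⁴ Hz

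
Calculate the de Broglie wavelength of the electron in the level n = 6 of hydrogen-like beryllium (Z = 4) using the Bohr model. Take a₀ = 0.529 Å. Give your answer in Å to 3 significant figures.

4.99 Å

The Bohr quantisation condition is nλ = 2πr_n.
r_n = n²a₀/Z = 4.76 Å
λ = 2πr_n/n = 2π·4.76/6 = 4.99 Å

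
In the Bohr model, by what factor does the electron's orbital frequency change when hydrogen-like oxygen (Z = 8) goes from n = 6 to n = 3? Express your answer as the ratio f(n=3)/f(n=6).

f ∝ Z^2 · n^-3; with Z fixed, f ∝ n^-3.
f(n=3)/f(n=6) = (3/6)^-3 = 8

8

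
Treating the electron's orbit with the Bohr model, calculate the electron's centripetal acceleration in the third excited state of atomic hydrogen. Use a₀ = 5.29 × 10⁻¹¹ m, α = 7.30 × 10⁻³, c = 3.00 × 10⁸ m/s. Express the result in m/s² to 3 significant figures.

r = n²a₀/Z = 8.46 × 10⁻¹⁰ m, v = Zαc/n = 5.47 × 10⁵ m/s
a = v²/r = (5.47 × 10⁵)² / 8.46 × 10⁻¹⁰ = 3.54 × 10²⁰ m/s²

3.54 × 10²⁰ m/s²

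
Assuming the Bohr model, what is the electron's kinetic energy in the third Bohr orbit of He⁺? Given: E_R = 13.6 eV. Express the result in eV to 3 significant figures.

6.04 eV

For a Coulomb orbit the virial theorem gives K = −E_n.
E_n = −E_R·Z²/n², so K = E_R·Z²/n² = 13.6 × 2²/3² = 6.04 eV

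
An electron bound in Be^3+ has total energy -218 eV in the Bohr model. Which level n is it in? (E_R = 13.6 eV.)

1

E_n = −E_R Z²/n² ⇒ n² = E_R Z²/(−E_n) = 13.6 × 4² / 218 ≈ 1.00
n = 1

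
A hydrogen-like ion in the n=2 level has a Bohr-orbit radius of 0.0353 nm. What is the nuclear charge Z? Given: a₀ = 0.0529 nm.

r_n = n²a₀/Z ⇒ Z = n²a₀/r = 2² × 0.0529 / 0.0353 ≈ 5.99
Z = 6

6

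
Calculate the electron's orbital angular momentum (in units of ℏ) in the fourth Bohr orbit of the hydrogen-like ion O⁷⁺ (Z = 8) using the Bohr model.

L_n = nℏ, so L/ℏ = n = 4.

4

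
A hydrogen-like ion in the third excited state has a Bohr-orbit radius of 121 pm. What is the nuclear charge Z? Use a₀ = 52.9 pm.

r_n = n²a₀/Z ⇒ Z = n²a₀/r = 4² × 52.9 / 121 ≈ 7.00
Z = 7

7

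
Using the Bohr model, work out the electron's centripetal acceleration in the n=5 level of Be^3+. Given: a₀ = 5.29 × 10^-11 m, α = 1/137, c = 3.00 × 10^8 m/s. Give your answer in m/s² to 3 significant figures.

9.28 × 10^21 m/s²

r = n²a₀/Z = 3.31 × 10^-10 m, v = Zαc/n = 1.75 × 10^6 m/s
a = v²/r = (1.75 × 10^6)² / 3.31 × 10^-10 = 9.28 × 10^21 m/s²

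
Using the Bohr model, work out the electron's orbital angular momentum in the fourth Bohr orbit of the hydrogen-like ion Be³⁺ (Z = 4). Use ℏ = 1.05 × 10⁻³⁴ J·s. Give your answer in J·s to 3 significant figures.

4.20 × 10⁻³⁴ J·s

L_n = nℏ = 4 × 1.05 × 10⁻³⁴ = 4.20 × 10⁻³⁴ J·s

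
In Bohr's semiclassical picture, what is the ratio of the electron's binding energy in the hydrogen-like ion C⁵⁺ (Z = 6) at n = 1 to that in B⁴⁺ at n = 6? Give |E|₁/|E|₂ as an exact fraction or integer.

|E| ∝ Z^2 · n^-2
|E|₁/|E|₂ = (6/5)^2 · (1/6)^-2 = 1296/25

1296/25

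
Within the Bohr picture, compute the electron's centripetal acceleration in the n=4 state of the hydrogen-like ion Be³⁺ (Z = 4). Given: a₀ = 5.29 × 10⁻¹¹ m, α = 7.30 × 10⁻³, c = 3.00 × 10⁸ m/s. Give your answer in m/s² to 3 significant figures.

r = n²a₀/Z = 2.12 × 10⁻¹⁰ m, v = Zαc/n = 2.19 × 10⁶ m/s
a = v²/r = (2.19 × 10⁶)² / 2.12 × 10⁻¹⁰ = 2.27 × 10²² m/s²

2.27 × 10²² m/s²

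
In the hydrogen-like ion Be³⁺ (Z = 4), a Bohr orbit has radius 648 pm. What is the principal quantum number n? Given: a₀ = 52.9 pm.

r_n = n²a₀/Z ⇒ n² = rZ/a₀ = 648 × 4 / 52.9 ≈ 49.00
n = 7

7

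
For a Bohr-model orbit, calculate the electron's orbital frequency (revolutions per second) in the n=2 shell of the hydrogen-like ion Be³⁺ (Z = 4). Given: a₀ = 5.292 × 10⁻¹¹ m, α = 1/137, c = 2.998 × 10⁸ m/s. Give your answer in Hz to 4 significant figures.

r = n²a₀/Z = 5.292 × 10⁻¹¹ m, v = Zαc/n = 4.377 × 10⁶ m/s
f = v/(2πr) = 1.316 × 10¹⁶ Hz

1.316 × 10¹⁶ Hz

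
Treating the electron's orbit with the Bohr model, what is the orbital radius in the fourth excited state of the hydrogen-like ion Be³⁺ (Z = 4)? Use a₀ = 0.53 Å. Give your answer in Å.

3.3 Å

r_n = n²a₀/Z = 5² × 0.53 / 4
    = 25 × 0.53 / 4 = 3.3 Å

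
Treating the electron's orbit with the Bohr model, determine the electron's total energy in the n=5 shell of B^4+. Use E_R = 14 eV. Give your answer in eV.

E_n = −E_R·Z²/n² = −14 × 5²/5² = -14 eV

-14 eV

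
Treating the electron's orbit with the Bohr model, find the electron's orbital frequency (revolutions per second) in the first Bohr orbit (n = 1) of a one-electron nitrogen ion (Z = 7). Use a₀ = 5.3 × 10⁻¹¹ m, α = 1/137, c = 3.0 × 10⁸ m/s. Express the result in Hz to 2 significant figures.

3.2 × 10¹⁷ Hz

r = n²a₀/Z = 7.6 × 10⁻¹² m, v = Zαc/n = 1.5 × 10⁷ m/s
f = v/(2πr) = 3.2 × 10¹⁷ Hz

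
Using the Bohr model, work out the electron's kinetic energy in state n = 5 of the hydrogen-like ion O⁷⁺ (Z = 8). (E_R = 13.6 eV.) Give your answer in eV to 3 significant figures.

34.8 eV

For a Coulomb orbit the virial theorem gives K = −E_n.
E_n = −E_R·Z²/n², so K = E_R·Z²/n² = 13.6 × 8²/5² = 34.8 eV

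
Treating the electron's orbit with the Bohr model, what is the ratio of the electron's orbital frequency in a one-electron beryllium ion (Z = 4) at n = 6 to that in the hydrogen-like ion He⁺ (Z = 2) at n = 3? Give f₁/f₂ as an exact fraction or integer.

f ∝ Z^2 · n^-3
f₁/f₂ = (4/2)^2 · (6/3)^-3 = 1/2

1/2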